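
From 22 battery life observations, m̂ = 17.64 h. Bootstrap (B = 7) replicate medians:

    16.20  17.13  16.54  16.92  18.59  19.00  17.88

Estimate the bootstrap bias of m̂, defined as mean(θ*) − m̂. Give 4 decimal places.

mean(θ*) = (16.20 + 17.13 + 16.54 + 16.92 + 18.59 + 19.00 + 17.88) / 7 = 17.46571
bias = 17.46571 − 17.64

bias = −0.1743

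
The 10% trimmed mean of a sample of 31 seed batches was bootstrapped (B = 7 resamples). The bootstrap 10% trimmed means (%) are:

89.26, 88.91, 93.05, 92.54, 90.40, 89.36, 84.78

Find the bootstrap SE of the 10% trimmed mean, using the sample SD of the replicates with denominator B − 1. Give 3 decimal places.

SE* = 2.735

Bootstrap SE is the standard deviation of the 7 replicate 10% trimmed means.
Mean of replicates: (89.26 + 88.91 + 93.05 + 92.54 + 90.40 + 89.36 + 84.78) / 7 = 628.3000 / 7 = 89.7571
Sum of squared deviations: (−0.4971)² + (−0.8471)² + (+3.2929)² + (+2.7829)² + (+0.6429)² + (−0.3971)² + (−4.9771)² = 44.8949
Variance = 44.8949 / 6 = 7.4825
SE* = √7.4825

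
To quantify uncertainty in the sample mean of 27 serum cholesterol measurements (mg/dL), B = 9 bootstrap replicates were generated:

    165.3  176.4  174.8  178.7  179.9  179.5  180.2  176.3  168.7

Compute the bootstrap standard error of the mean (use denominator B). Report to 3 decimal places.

SE* = 4.943

Bootstrap SE is the standard deviation of the 9 replicate means.
Mean of replicates: (165.3 + 176.4 + 174.8 + 178.7 + 179.9 + 179.5 + 180.2 + 176.3 + 168.7) / 9 = 1579.8000 / 9 = 175.5333
Sum of squared deviations: (−10.2333)² + (+0.8667)² + (−0.7333)² + (+3.1667)² + (+4.3667)² + (+3.9667)² + (+4.6667)² + (+0.7667)² + (−6.8333)² = 219.9000
Variance = 219.9000 / 9 = 24.4333
SE* = √24.4333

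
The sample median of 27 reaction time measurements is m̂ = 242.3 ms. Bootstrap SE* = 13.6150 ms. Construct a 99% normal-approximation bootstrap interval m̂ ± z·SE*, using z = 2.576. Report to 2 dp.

Margin = 2.576 × 13.6150 = 35.072
Interval: 242.3 ± 35.072

(207.23, 277.37)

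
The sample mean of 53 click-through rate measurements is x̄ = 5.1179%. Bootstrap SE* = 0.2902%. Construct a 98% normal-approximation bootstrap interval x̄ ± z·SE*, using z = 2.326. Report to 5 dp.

Margin = 2.326 × 0.2902 = 0.675005
Interval: 5.1179 ± 0.675005

(4.44289, 5.79291)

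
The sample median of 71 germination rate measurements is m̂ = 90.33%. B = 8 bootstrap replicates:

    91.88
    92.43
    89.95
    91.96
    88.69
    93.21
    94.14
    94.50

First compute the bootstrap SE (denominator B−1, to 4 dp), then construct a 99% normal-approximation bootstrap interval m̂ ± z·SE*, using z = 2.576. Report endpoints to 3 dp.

Mean of replicates = 92.0950; sum of squared deviations = 27.5810; SE* = √(27.5810/7) = 1.9850
Margin = 2.576 × 1.9850 = 5.1134
Interval: 90.33 ± 5.1134

(85.217, 95.443)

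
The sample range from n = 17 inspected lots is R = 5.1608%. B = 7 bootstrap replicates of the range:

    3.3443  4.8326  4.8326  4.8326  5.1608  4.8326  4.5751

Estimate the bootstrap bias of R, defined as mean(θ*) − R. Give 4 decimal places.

bias = −0.5307

mean(θ*) = (3.3443 + 4.8326 + 4.8326 + 4.8326 + 5.1608 + 4.8326 + 4.5751) / 7 = 4.63009
bias = 4.63009 − 5.1608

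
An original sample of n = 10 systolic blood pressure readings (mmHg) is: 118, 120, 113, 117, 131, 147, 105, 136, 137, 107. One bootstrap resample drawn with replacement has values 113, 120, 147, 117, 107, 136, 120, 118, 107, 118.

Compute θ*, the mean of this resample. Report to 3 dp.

θ* = 120.300

Mean = (113 + 120 + 147 + 117 + 107 + 136 + 120 + 118 + 107 + 118) / 10 = 1203.0 / 10 = 120.300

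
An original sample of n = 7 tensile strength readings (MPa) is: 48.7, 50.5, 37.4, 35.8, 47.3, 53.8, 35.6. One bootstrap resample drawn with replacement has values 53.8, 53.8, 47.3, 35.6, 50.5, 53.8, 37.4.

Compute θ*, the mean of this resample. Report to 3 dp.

θ* = 47.457

Mean = (53.8 + 53.8 + 47.3 + 35.6 + 50.5 + 53.8 + 37.4) / 7 = 332.20 / 7 = 47.457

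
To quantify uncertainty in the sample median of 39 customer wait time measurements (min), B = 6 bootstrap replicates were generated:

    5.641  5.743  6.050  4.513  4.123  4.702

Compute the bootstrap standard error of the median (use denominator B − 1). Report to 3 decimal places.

Bootstrap SE is the standard deviation of the 6 replicate medians.
Mean of replicates: (5.641 + 5.743 + 6.050 + 4.513 + 4.123 + 4.702) / 6 = 30.7720 / 6 = 5.1287
Sum of squared deviations: (+0.5123)² + (+0.6143)² + (+0.9213)² + (−0.6157)² + (−1.0057)² + (−0.4267)² = 3.0612
Variance = 3.0612 / 5 = 0.6122
SE* = √0.6122

SE* = 0.782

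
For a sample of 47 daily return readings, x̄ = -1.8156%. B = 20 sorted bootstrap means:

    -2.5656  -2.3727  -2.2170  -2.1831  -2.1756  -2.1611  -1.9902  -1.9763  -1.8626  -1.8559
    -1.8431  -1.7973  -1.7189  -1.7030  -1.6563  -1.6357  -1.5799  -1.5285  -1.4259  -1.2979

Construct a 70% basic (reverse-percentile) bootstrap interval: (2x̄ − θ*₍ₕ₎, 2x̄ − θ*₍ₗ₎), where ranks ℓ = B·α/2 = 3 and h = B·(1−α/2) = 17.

Percentile endpoints at ranks 3 and 17: θ*₍3₎ = -2.2170, θ*₍17₎ = -1.5799.
Basic interval reflects these around x̄:
  lower = 2 × -1.8156 − -1.5799 = -2.0513
  upper = 2 × -1.8156 − -2.2170 = -1.4142

(-2.0513, -1.4142)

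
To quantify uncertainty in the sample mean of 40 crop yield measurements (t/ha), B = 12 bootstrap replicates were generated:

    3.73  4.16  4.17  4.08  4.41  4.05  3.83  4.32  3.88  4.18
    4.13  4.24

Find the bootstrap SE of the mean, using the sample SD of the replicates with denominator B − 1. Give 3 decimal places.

SE* = 0.200

Bootstrap SE is the standard deviation of the 12 replicate means.
Mean of replicates: (3.73 + 4.16 + 4.17 + 4.08 + 4.41 + 4.05 + 3.83 + 4.32 + 3.88 + 4.18 + 4.13 + 4.24) / 12 = 49.1800 / 12 = 4.0983
Sum of squared deviations: (−0.3683)² + (+0.0617)² + (+0.0717)² + (−0.0183)² + (+0.3117)² + (−0.0483)² + (−0.2683)² + (+0.2217)² + (−0.2183)² + (+0.0817)² + (+0.0317)² + (+0.1417)² = 0.4410
Variance = 0.4410 / 11 = 0.0401
SE* = √0.0401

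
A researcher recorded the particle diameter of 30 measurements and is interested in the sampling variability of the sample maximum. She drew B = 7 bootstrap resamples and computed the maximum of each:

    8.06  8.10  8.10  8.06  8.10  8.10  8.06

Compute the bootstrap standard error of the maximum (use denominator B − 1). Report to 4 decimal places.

Bootstrap SE is the standard deviation of the 7 replicate maximums.
Mean of replicates: (8.06 + 8.10 + 8.10 + 8.06 + 8.10 + 8.10 + 8.06) / 7 = 56.58000 / 7 = 8.08286
Sum of squared deviations: (−0.02286)² + (+0.01714)² + (+0.01714)² + (−0.02286)² + (+0.01714)² + (+0.01714)² + (−0.02286)² = 0.00274
Variance = 0.00274 / 6 = 0.00046
SE* = √0.00046

SE* = 0.0214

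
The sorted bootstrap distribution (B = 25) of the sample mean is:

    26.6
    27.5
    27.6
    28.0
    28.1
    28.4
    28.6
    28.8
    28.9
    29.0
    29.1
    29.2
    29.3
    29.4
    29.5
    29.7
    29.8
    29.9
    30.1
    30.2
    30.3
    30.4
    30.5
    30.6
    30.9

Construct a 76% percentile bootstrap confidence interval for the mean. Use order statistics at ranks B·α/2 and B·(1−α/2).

α = 0.24; lower rank = 25 × 0.120 = 3; upper rank = 25 × 0.880 = 22.
The 3rd smallest replicate is 27.6; the 22nd is 30.4.

(27.6, 30.4)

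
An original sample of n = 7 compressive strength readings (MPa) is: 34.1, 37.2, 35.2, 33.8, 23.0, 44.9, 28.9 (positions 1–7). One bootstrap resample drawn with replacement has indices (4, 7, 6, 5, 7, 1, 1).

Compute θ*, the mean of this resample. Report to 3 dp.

Resample values: 33.8, 28.9, 44.9, 23.0, 28.9, 34.1, 34.1.
Mean = (33.8 + 28.9 + 44.9 + 23.0 + 28.9 + 34.1 + 34.1) / 7 = 227.70 / 7 = 32.529

θ* = 32.529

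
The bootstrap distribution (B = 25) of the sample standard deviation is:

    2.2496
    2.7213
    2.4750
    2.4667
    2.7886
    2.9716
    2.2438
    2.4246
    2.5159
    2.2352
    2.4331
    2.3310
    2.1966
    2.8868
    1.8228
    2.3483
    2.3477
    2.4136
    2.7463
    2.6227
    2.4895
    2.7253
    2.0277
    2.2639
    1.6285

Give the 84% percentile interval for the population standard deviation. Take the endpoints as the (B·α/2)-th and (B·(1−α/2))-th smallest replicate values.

Sorted replicates: 1.6285, 1.8228, 2.0277, 2.1966, 2.2352, 2.2438, 2.2496, 2.2639, 2.3310, 2.3477, 2.3483, 2.4136, 2.4246, 2.4331, 2.4667, 2.4750, 2.4895, 2.5159, 2.6227, 2.7213, 2.7253, 2.7463, 2.7886, 2.8868, 2.9716
α = 0.16; lower rank = 25 × 0.080 = 2; upper rank = 25 × 0.920 = 23.
The 2nd smallest replicate is 1.8228; the 23rd is 2.7886.

(1.8228, 2.7886)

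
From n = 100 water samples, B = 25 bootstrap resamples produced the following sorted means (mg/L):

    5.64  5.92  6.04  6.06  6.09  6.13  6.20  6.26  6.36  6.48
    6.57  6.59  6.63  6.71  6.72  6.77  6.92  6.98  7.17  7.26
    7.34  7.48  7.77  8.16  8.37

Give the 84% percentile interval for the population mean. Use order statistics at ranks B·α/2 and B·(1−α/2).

(5.92, 7.77)

α = 0.16; lower rank = 25 × 0.080 = 2; upper rank = 25 × 0.920 = 23.
The 2nd smallest replicate is 5.92; the 23rd is 7.77.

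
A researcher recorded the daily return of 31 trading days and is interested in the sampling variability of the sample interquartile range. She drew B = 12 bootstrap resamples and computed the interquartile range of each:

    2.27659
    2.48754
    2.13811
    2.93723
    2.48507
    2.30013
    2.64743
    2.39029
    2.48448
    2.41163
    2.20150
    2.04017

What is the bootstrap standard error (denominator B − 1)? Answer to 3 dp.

SE* = 0.240

Bootstrap SE is the standard deviation of the 12 replicate interquartile ranges.
Mean of replicates: (2.27659 + 2.48754 + 2.13811 + 2.93723 + 2.48507 + 2.30013 + 2.64743 + 2.39029 + 2.48448 + 2.41163 + 2.20150 + 2.04017) / 12 = 28.800170 / 12 = 2.400014
Sum of squared deviations: (−0.123424)² + (+0.087526)² + (−0.261904)² + (+0.537216)² + (+0.085056)² + (−0.099884)² + (+0.247416)² + (−0.009724)² + (+0.084466)² + (+0.011616)² + (−0.198514)² + (−0.359844)² = 0.634775
Variance = 0.634775 / 11 = 0.057707
SE* = √0.057707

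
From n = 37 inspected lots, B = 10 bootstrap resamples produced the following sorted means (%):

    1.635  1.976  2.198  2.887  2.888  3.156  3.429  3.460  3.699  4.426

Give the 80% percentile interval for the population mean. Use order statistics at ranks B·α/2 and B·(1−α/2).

α = 0.20; lower rank = 10 × 0.100 = 1; upper rank = 10 × 0.900 = 9.
The 1st smallest replicate is 1.635; the 9th is 3.699.

(1.635, 3.699)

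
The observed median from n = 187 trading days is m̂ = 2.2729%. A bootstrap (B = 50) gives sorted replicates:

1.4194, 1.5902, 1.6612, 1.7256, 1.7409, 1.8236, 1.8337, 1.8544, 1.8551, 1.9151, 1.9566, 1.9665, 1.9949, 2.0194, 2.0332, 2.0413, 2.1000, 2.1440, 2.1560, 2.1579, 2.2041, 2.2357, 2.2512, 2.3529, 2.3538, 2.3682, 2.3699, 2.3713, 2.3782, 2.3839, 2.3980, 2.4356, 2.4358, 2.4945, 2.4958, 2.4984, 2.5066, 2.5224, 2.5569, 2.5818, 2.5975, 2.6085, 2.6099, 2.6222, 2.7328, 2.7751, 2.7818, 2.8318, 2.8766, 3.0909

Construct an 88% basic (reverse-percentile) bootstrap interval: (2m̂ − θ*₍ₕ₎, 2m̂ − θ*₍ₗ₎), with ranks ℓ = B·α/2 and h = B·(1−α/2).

(1.7640, 2.8846)

Percentile endpoints at ranks 3 and 47: θ*₍3₎ = 1.6612, θ*₍47₎ = 2.7818.
Basic interval reflects these around m̂:
  lower = 2 × 2.2729 − 2.7818 = 1.7640
  upper = 2 × 2.2729 − 1.6612 = 2.8846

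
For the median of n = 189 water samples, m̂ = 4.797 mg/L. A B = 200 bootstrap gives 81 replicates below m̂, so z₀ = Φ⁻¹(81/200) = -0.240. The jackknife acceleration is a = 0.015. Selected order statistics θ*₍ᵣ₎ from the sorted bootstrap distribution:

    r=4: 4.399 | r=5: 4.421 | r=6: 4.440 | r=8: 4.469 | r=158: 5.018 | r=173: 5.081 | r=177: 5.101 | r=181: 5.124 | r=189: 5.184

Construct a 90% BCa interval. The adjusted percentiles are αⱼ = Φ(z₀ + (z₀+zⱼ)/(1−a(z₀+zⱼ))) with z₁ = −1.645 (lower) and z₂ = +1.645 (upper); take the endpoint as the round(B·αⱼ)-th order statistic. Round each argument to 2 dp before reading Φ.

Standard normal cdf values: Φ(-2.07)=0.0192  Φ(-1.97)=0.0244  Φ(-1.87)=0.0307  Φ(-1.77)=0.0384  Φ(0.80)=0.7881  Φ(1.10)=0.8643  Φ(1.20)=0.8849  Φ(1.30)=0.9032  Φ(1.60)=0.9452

Lower: z₀ + z₁ = -0.240 + (-1.645) = -1.885; 1 − a(z₀+z₁) = 1 − (0.015)(-1.885) = 1.0283; argument = -0.240 + (-1.885)/1.0283 = -2.0732 → -2.07.
α₁ = Φ(-2.07) = 0.0192; rank = round(200 × 0.0192) = 4; θ*₍4₎ = 4.399.
Upper: z₀ + z₂ = 1.405; 1 − a(z₀+z₂) = 0.9789; argument = 1.1952 → 1.20; α₂ = 0.8849; rank = 177; θ*₍177₎ = 5.101.

(4.399, 5.101)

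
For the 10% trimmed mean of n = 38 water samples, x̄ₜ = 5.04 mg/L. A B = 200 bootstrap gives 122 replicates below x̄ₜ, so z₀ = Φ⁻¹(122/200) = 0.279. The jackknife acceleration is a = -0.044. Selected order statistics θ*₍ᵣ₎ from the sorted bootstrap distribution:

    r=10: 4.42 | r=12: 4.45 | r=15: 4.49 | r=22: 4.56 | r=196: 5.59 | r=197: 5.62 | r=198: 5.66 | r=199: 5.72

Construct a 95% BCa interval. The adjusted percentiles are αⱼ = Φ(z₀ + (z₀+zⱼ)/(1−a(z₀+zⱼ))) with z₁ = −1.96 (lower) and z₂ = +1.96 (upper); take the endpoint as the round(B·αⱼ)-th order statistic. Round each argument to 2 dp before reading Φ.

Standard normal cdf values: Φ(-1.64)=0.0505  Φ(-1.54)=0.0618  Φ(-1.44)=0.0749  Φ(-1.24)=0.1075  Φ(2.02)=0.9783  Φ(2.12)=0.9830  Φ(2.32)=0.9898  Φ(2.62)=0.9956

Lower: z₀ + z₁ = 0.279 + (-1.960) = -1.681; 1 − a(z₀+z₁) = 1 − (-0.044)(-1.681) = 0.9260; argument = 0.279 + (-1.681)/0.9260 = -1.5363 → -1.54.
α₁ = Φ(-1.54) = 0.0618; rank = round(200 × 0.0618) = 12; θ*₍12₎ = 4.45.
Upper: z₀ + z₂ = 2.239; 1 − a(z₀+z₂) = 1.0985; argument = 2.3172 → 2.32; α₂ = 0.9898; rank = 198; θ*₍198₎ = 5.66.

(4.45, 5.66)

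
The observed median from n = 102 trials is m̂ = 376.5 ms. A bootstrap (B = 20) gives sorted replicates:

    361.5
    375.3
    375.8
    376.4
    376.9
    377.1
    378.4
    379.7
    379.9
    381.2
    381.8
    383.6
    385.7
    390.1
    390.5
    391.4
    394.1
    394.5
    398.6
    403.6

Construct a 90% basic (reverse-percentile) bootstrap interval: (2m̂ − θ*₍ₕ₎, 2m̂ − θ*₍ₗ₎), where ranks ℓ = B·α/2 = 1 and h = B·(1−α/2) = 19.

(354.4, 391.5)

Percentile endpoints at ranks 1 and 19: θ*₍1₎ = 361.5, θ*₍19₎ = 398.6.
Basic interval reflects these around m̂:
  lower = 2 × 376.5 − 398.6 = 354.4
  upper = 2 × 376.5 − 361.5 = 391.5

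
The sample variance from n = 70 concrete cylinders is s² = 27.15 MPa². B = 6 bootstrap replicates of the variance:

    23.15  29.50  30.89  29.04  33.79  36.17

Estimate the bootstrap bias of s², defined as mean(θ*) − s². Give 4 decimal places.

mean(θ*) = (23.15 + 29.50 + 30.89 + 29.04 + 33.79 + 36.17) / 6 = 30.42333
bias = 30.42333 − 27.15

bias = +3.2733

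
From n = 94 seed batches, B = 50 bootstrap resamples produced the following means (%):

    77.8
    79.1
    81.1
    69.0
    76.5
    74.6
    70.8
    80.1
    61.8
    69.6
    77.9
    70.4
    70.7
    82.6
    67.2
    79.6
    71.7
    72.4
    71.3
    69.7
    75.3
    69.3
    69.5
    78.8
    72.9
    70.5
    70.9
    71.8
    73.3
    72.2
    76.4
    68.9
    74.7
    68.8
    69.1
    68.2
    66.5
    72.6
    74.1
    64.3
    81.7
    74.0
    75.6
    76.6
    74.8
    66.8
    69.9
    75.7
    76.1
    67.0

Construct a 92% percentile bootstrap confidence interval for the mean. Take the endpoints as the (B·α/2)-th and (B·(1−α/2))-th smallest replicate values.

Sorted replicates: 61.8, 64.3, 66.5, 66.8, 67.0, 67.2, 68.2, 68.8, 68.9, 69.0, 69.1, 69.3, 69.5, 69.6, 69.7, 69.9, 70.4, 70.5, 70.7, 70.8, 70.9, 71.3, 71.7, 71.8, 72.2, 72.4, 72.6, 72.9, 73.3, 74.0, 74.1, 74.6, 74.7, 74.8, 75.3, 75.6, 75.7, 76.1, 76.4, 76.5, 76.6, 77.8, 77.9, 78.8, 79.1, 79.6, 80.1, 81.1, 81.7, 82.6
α = 0.08; lower rank = 50 × 0.040 = 2; upper rank = 50 × 0.960 = 48.
The 2nd smallest replicate is 64.3; the 48th is 81.1.

(64.3, 81.1)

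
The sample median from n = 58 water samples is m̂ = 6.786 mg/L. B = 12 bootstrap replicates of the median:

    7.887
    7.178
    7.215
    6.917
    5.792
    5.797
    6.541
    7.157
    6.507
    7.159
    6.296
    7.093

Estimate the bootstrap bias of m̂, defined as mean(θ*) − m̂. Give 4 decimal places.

mean(θ*) = (7.887 + 7.178 + 7.215 + 6.917 + 5.792 + 5.797 + 6.541 + 7.157 + 6.507 + 7.159 + 6.296 + 7.093) / 12 = 6.79492
bias = 6.79492 − 6.786

bias = +0.0089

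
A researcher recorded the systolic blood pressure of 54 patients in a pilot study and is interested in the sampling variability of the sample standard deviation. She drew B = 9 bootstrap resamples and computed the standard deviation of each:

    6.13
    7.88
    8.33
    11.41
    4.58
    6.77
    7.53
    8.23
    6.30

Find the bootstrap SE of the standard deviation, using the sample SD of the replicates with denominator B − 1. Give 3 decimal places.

Bootstrap SE is the standard deviation of the 9 replicate standard deviations.
Mean of replicates: (6.13 + 7.88 + 8.33 + 11.41 + 4.58 + 6.77 + 7.53 + 8.23 + 6.30) / 9 = 67.1600 / 9 = 7.4622
Sum of squared deviations: (−1.3322)² + (+0.4178)² + (+0.8678)² + (+3.9478)² + (−2.8822)² + (−0.6922)² + (+0.0678)² + (+0.7678)² + (−1.1622)² = 29.0186
Variance = 29.0186 / 8 = 3.6273
SE* = √3.6273

SE* = 1.905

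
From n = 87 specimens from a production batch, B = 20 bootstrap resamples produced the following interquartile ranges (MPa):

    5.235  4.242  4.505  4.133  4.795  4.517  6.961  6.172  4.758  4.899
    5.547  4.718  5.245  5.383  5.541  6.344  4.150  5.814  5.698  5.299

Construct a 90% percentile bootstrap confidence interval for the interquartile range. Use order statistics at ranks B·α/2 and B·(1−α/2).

Sorted replicates: 4.133, 4.150, 4.242, 4.505, 4.517, 4.718, 4.758, 4.795, 4.899, 5.235, 5.245, 5.299, 5.383, 5.541, 5.547, 5.698, 5.814, 6.172, 6.344, 6.961
α = 0.10; lower rank = 20 × 0.050 = 1; upper rank = 20 × 0.950 = 19.
The 1st smallest replicate is 4.133; the 19th is 6.344.

(4.133, 6.344)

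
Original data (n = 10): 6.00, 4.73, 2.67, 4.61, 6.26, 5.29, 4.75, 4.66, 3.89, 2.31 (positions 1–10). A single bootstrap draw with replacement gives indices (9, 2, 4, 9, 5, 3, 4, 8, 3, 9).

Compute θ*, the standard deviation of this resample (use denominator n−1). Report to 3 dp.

Resample values: 3.89, 4.73, 4.61, 3.89, 6.26, 2.67, 4.61, 4.66, 2.67, 3.89.
Mean = 4.1880; sum of squared deviations = 10.0410
s² = 10.0410 / 9 = 1.1157
s = √1.1157 = 1.056

θ* = 1.056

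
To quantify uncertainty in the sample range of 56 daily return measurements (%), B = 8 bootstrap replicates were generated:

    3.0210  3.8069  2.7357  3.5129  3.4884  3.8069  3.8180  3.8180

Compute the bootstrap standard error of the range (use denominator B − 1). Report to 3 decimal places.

SE* = 0.415

Bootstrap SE is the standard deviation of the 8 replicate ranges.
Mean of replicates: (3.0210 + 3.8069 + 2.7357 + 3.5129 + 3.4884 + 3.8069 + 3.8180 + 3.8180) / 8 = 28.00780 / 8 = 3.50097
Sum of squared deviations: (−0.47998)² + (+0.30593)² + (−0.76527)² + (+0.01193)² + (−0.01258)² + (+0.30593)² + (+0.31703)² + (+0.31703)² = 1.20451
Variance = 1.20451 / 7 = 0.17207
SE* = √0.17207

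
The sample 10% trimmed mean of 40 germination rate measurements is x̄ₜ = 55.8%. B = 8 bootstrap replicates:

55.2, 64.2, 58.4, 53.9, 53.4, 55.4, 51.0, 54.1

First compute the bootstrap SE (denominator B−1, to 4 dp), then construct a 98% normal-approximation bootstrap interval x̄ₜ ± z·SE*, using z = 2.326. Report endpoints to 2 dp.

(46.45, 65.15)

Mean of replicates = 55.7000; sum of squared deviations = 113.0600; SE* = √(113.0600/7) = 4.0189
Margin = 2.326 × 4.0189 = 9.348
Interval: 55.8 ± 9.348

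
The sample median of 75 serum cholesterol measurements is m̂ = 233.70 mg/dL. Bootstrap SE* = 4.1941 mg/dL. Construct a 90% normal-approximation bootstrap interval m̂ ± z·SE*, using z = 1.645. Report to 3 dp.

(226.801, 240.599)

Margin = 1.645 × 4.1941 = 6.8993
Interval: 233.70 ± 6.8993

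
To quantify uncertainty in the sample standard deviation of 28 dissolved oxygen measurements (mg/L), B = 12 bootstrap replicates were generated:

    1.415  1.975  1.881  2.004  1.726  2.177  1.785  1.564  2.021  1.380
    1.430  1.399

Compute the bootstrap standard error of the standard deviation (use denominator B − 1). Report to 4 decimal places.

SE* = 0.2851

Bootstrap SE is the standard deviation of the 12 replicate standard deviations.
Mean of replicates: (1.415 + 1.975 + 1.881 + 2.004 + 1.726 + 2.177 + 1.785 + 1.564 + 2.021 + 1.380 + 1.430 + 1.399) / 12 = 20.75700 / 12 = 1.72975
Sum of squared deviations: (−0.31475)² + (+0.24525)² + (+0.15125)² + (+0.27425)² + (−0.00375)² + (+0.44725)² + (+0.05525)² + (−0.16575)² + (+0.29125)² + (−0.34975)² + (−0.29975)² + (−0.33075)² = 0.89427
Variance = 0.89427 / 11 = 0.08130
SE* = √0.08130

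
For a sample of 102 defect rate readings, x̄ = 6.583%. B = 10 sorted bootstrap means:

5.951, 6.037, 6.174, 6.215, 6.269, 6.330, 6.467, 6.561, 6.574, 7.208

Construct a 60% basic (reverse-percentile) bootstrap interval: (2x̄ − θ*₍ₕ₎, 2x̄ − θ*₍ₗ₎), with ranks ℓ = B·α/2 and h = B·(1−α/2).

(6.605, 7.129)

Percentile endpoints at ranks 2 and 8: θ*₍2₎ = 6.037, θ*₍8₎ = 6.561.
Basic interval reflects these around x̄:
  lower = 2 × 6.583 − 6.561 = 6.605
  upper = 2 × 6.583 − 6.037 = 7.129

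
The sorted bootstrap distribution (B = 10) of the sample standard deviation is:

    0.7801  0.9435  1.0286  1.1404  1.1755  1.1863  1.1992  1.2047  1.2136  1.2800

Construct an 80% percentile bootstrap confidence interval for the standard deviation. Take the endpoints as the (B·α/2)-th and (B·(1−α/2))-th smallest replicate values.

α = 0.20; lower rank = 10 × 0.100 = 1; upper rank = 10 × 0.900 = 9.
The 1st smallest replicate is 0.7801; the 9th is 1.2136.

(0.7801, 1.2136)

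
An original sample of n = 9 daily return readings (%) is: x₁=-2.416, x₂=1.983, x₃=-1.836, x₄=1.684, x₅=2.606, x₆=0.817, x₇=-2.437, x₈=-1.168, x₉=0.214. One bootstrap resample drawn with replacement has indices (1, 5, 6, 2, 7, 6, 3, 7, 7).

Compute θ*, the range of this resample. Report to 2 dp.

Resample values: -2.416, 2.606, 0.817, 1.983, -2.437, 0.817, -1.836, -2.437, -2.437.
Range = 2.606 − -2.437 = 5.04

θ* = 5.04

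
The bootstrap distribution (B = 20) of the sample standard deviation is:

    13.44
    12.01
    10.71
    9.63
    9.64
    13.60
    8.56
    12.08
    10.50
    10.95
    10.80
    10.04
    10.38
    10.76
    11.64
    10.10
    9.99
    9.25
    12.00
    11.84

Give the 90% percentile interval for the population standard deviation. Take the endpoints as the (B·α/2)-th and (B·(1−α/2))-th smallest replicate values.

(8.56, 13.44)

Sorted replicates: 8.56, 9.25, 9.63, 9.64, 9.99, 10.04, 10.10, 10.38, 10.50, 10.71, 10.76, 10.80, 10.95, 11.64, 11.84, 12.00, 12.01, 12.08, 13.44, 13.60
α = 0.10; lower rank = 20 × 0.050 = 1; upper rank = 20 × 0.950 = 19.
The 1st smallest replicate is 8.56; the 19th is 13.44.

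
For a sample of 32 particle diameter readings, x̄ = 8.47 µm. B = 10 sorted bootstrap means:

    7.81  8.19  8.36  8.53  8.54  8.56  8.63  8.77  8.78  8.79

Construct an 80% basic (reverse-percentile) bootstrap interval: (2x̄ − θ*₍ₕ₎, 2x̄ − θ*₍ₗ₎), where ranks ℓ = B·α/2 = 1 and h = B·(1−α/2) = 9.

(8.16, 9.13)

Percentile endpoints at ranks 1 and 9: θ*₍1₎ = 7.81, θ*₍9₎ = 8.78.
Basic interval reflects these around x̄:
  lower = 2 × 8.47 − 8.78 = 8.16
  upper = 2 × 8.47 − 7.81 = 9.13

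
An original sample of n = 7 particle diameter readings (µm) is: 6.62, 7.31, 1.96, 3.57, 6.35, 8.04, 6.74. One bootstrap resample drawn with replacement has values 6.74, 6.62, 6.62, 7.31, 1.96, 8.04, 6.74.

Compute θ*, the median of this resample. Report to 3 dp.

θ* = 6.740

Sorted: 1.96, 6.62, 6.62, 6.74, 6.74, 7.31, 8.04
Median = middle value = 6.740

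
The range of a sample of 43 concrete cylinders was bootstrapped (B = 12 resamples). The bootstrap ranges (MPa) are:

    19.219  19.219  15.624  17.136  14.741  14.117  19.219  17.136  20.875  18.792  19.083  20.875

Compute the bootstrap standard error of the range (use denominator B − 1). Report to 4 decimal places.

Bootstrap SE is the standard deviation of the 12 replicate ranges.
Mean of replicates: (19.219 + 19.219 + 15.624 + 17.136 + 14.741 + 14.117 + 19.219 + 17.136 + 20.875 + 18.792 + 19.083 + 20.875) / 12 = 216.03600 / 12 = 18.00300
Sum of squared deviations: (+1.21600)² + (+1.21600)² + (−2.37900)² + (−0.86700)² + (−3.26200)² + (−3.88600)² + (+1.21600)² + (−0.86700)² + (+2.87200)² + (+0.78900)² + (+1.08000)² + (+2.87200)² = 55.62632
Variance = 55.62632 / 11 = 5.05694
SE* = √5.05694

SE* = 2.2488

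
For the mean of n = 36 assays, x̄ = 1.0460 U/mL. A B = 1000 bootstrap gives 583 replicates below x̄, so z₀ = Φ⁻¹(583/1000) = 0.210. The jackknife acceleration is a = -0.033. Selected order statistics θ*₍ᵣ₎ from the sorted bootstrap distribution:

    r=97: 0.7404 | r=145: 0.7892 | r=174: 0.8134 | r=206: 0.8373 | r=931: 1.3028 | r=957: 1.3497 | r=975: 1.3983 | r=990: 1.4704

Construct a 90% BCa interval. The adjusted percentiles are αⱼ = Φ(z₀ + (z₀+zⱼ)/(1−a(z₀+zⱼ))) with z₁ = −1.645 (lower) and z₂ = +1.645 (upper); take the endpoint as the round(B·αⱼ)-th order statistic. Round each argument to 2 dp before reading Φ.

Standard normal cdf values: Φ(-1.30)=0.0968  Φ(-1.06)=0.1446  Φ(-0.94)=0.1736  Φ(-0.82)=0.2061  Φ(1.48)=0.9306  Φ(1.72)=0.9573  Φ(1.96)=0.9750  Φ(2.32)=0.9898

Lower: z₀ + z₁ = 0.210 + (-1.645) = -1.435; 1 − a(z₀+z₁) = 1 − (-0.033)(-1.435) = 0.9526; argument = 0.210 + (-1.435)/0.9526 = -1.2963 → -1.30.
α₁ = Φ(-1.30) = 0.0968; rank = round(1000 × 0.0968) = 97; θ*₍97₎ = 0.7404.
Upper: z₀ + z₂ = 1.855; 1 − a(z₀+z₂) = 1.0612; argument = 1.9580 → 1.96; α₂ = 0.9750; rank = 975; θ*₍975₎ = 1.3983.

(0.7404, 1.3983)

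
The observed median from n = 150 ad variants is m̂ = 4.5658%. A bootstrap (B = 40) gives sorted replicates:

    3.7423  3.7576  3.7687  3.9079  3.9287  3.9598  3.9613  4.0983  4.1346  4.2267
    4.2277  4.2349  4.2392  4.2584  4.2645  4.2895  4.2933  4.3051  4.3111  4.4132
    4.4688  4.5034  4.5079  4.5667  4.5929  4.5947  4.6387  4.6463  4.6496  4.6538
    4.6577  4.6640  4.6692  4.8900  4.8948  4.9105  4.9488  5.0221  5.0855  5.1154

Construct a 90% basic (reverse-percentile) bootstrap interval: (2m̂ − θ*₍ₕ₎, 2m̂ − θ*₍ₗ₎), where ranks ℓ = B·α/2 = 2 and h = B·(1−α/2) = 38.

Percentile endpoints at ranks 2 and 38: θ*₍2₎ = 3.7576, θ*₍38₎ = 5.0221.
Basic interval reflects these around m̂:
  lower = 2 × 4.5658 − 5.0221 = 4.1095
  upper = 2 × 4.5658 − 3.7576 = 5.3740

(4.1095, 5.3740)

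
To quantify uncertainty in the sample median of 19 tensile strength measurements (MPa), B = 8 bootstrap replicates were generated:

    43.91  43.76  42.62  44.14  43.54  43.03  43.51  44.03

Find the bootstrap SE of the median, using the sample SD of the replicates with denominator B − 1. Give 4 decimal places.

SE* = 0.5192

Bootstrap SE is the standard deviation of the 8 replicate medians.
Mean of replicates: (43.91 + 43.76 + 42.62 + 44.14 + 43.54 + 43.03 + 43.51 + 44.03) / 8 = 348.54000 / 8 = 43.56750
Sum of squared deviations: (+0.34250)² + (+0.19250)² + (−0.94750)² + (+0.57250)² + (−0.02750)² + (−0.53750)² + (−0.05750)² + (+0.46250)² = 1.88675
Variance = 1.88675 / 7 = 0.26954
SE* = √0.26954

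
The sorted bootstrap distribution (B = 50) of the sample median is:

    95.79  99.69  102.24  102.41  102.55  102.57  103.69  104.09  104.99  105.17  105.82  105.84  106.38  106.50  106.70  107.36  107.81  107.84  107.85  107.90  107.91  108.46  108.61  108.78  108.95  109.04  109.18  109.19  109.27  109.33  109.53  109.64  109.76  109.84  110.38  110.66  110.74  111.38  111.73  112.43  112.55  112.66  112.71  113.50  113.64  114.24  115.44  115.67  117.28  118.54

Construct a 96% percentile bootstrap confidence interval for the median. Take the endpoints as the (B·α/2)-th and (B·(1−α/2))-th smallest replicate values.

α = 0.04; lower rank = 50 × 0.020 = 1; upper rank = 50 × 0.980 = 49.
The 1st smallest replicate is 95.79; the 49th is 117.28.

(95.79, 117.28)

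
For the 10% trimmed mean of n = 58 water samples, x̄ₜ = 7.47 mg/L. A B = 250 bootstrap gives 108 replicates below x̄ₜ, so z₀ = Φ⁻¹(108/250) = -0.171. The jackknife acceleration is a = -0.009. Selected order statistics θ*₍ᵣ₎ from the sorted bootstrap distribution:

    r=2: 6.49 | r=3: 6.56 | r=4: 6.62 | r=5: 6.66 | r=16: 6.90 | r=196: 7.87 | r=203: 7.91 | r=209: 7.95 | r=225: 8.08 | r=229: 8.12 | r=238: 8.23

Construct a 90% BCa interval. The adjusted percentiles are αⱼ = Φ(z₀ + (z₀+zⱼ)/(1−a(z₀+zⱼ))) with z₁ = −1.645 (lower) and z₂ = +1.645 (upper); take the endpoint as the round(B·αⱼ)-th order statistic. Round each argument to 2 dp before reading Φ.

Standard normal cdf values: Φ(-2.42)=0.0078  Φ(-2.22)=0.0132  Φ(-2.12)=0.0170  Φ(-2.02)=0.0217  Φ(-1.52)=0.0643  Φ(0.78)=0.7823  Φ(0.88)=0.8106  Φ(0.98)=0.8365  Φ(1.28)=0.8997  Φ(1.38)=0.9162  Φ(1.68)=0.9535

Lower: z₀ + z₁ = -0.171 + (-1.645) = -1.816; 1 − a(z₀+z₁) = 1 − (-0.009)(-1.816) = 0.9837; argument = -0.171 + (-1.816)/0.9837 = -2.0172 → -2.02.
α₁ = Φ(-2.02) = 0.0217; rank = round(250 × 0.0217) = 5; θ*₍5₎ = 6.66.
Upper: z₀ + z₂ = 1.474; 1 − a(z₀+z₂) = 1.0133; argument = 1.2837 → 1.28; α₂ = 0.8997; rank = 225; θ*₍225₎ = 8.08.

(6.66, 8.08)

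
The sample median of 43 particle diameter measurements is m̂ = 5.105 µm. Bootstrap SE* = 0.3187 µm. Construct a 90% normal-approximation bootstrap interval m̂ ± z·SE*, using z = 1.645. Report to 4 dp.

(4.5807, 5.6293)

Margin = 1.645 × 0.3187 = 0.52426
Interval: 5.105 ± 0.52426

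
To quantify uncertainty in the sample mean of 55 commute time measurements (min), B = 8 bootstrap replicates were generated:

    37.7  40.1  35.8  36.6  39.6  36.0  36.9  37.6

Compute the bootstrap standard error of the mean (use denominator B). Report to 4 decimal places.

Bootstrap SE is the standard deviation of the 8 replicate means.
Mean of replicates: (37.7 + 40.1 + 35.8 + 36.6 + 39.6 + 36.0 + 36.9 + 37.6) / 8 = 300.30000 / 8 = 37.53750
Sum of squared deviations: (+0.16250)² + (+2.56250)² + (−1.73750)² + (−0.93750)² + (+2.06250)² + (−1.53750)² + (−0.63750)² + (+0.06250)² = 17.51875
Variance = 17.51875 / 8 = 2.18984
SE* = √2.18984

SE* = 1.4798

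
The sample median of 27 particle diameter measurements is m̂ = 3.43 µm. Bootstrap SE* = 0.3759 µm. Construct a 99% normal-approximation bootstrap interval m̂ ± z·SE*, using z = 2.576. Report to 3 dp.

Margin = 2.576 × 0.3759 = 0.9683
Interval: 3.43 ± 0.9683

(2.462, 4.398)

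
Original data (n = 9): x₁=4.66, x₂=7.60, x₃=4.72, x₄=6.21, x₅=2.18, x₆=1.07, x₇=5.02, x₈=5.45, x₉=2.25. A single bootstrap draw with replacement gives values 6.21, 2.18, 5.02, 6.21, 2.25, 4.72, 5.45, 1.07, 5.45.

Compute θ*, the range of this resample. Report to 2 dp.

Range = 6.21 − 1.07 = 5.14

θ* = 5.14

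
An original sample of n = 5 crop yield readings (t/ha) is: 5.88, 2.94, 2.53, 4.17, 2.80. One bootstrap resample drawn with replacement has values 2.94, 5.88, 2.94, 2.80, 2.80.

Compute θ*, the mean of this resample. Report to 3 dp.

θ* = 3.472

Mean = (2.94 + 5.88 + 2.94 + 2.80 + 2.80) / 5 = 17.360 / 5 = 3.472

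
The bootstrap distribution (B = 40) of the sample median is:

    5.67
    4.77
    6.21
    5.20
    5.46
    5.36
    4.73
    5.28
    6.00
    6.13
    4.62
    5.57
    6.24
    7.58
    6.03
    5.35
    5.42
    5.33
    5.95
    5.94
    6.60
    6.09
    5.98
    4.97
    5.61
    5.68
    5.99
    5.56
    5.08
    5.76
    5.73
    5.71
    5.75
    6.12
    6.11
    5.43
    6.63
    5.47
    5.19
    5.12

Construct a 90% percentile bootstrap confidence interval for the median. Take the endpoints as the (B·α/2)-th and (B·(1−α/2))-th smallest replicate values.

Sorted replicates: 4.62, 4.73, 4.77, 4.97, 5.08, 5.12, 5.19, 5.20, 5.28, 5.33, 5.35, 5.36, 5.42, 5.43, 5.46, 5.47, 5.56, 5.57, 5.61, 5.67, 5.68, 5.71, 5.73, 5.75, 5.76, 5.94, 5.95, 5.98, 5.99, 6.00, 6.03, 6.09, 6.11, 6.12, 6.13, 6.21, 6.24, 6.60, 6.63, 7.58
α = 0.10; lower rank = 40 × 0.050 = 2; upper rank = 40 × 0.950 = 38.
The 2nd smallest replicate is 4.73; the 38th is 6.60.

(4.73, 6.60)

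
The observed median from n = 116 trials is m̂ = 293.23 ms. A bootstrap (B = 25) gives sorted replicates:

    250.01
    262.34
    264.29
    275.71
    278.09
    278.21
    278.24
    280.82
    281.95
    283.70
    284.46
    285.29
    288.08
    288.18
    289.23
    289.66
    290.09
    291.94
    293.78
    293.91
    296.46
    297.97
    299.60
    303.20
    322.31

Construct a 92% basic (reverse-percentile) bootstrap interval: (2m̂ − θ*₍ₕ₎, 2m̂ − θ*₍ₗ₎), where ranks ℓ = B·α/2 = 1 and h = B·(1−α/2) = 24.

Percentile endpoints at ranks 1 and 24: θ*₍1₎ = 250.01, θ*₍24₎ = 303.20.
Basic interval reflects these around m̂:
  lower = 2 × 293.23 − 303.20 = 283.26
  upper = 2 × 293.23 − 250.01 = 336.45

(283.26, 336.45)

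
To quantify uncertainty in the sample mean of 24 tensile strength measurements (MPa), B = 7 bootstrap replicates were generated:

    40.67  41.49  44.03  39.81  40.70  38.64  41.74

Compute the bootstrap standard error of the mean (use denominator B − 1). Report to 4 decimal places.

Bootstrap SE is the standard deviation of the 7 replicate means.
Mean of replicates: (40.67 + 41.49 + 44.03 + 39.81 + 40.70 + 38.64 + 41.74) / 7 = 287.08000 / 7 = 41.01143
Sum of squared deviations: (−0.34143)² + (+0.47857)² + (+3.01857)² + (−1.20143)² + (−0.31143)² + (−2.37143)² + (+0.72857)² = 17.15229
Variance = 17.15229 / 6 = 2.85871
SE* = √2.85871

SE* = 1.6908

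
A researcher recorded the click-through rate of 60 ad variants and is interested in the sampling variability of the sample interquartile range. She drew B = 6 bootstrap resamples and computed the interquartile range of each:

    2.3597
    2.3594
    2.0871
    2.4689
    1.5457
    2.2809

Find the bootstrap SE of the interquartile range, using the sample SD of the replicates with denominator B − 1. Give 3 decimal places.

SE* = 0.337

Bootstrap SE is the standard deviation of the 6 replicate interquartile ranges.
Mean of replicates: (2.3597 + 2.3594 + 2.0871 + 2.4689 + 1.5457 + 2.2809) / 6 = 13.10170 / 6 = 2.18362
Sum of squared deviations: (+0.17608)² + (+0.17578)² + (−0.09652)² + (+0.28528)² + (−0.63792)² + (+0.09728)² = 0.56901
Variance = 0.56901 / 5 = 0.11380
SE* = √0.11380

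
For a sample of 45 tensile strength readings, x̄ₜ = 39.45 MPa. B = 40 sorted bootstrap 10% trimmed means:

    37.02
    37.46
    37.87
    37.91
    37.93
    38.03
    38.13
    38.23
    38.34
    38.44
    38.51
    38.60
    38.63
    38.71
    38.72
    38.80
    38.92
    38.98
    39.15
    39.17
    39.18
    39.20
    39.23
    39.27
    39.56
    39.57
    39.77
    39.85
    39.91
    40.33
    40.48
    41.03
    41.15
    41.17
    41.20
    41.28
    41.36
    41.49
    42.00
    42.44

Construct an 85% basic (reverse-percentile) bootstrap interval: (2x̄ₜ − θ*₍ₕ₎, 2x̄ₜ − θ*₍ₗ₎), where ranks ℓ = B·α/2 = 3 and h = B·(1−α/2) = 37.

Percentile endpoints at ranks 3 and 37: θ*₍3₎ = 37.87, θ*₍37₎ = 41.36.
Basic interval reflects these around x̄ₜ:
  lower = 2 × 39.45 − 41.36 = 37.54
  upper = 2 × 39.45 − 37.87 = 41.03

(37.54, 41.03)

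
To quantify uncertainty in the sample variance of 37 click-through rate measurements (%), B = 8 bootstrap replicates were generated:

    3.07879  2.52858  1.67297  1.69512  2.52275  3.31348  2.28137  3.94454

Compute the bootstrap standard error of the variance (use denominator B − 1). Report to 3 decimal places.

SE* = 0.786

Bootstrap SE is the standard deviation of the 8 replicate variances.
Mean of replicates: (3.07879 + 2.52858 + 1.67297 + 1.69512 + 2.52275 + 3.31348 + 2.28137 + 3.94454) / 8 = 21.037600 / 8 = 2.629700
Sum of squared deviations: (+0.449090)² + (−0.101120)² + (−0.956730)² + (−0.934580)² + (−0.106950)² + (+0.683780)² + (−0.348330)² + (+1.314840)² = 4.329811
Variance = 4.329811 / 7 = 0.618544
SE* = √0.618544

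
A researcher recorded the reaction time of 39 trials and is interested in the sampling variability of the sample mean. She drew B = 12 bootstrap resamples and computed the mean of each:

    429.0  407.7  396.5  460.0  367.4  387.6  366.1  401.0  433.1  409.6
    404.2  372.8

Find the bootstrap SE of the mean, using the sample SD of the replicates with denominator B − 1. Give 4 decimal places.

SE* = 28.1593

Bootstrap SE is the standard deviation of the 12 replicate means.
Mean of replicates: (429.0 + 407.7 + 396.5 + 460.0 + 367.4 + 387.6 + 366.1 + 401.0 + 433.1 + 409.6 + 404.2 + 372.8) / 12 = 4835.00000 / 12 = 402.91667
Sum of squared deviations: (+26.08333)² + (+4.78333)² + (−6.41667)² + (+57.08333)² + (−35.51667)² + (−15.31667)² + (−36.81667)² + (−1.91667)² + (+30.18333)² + (+6.68333)² + (+1.28333)² + (−30.11667)² = 8722.43667
Variance = 8722.43667 / 11 = 792.94879
SE* = √792.94879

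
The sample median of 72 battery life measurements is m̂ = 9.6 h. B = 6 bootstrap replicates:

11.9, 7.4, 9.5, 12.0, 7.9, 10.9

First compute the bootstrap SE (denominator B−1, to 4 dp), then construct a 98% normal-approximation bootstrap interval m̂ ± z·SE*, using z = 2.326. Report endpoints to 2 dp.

(4.97, 14.23)

Mean of replicates = 9.9333; sum of squared deviations = 19.8133; SE* = √(19.8133/5) = 1.9906
Margin = 2.326 × 1.9906 = 4.630
Interval: 9.6 ± 4.630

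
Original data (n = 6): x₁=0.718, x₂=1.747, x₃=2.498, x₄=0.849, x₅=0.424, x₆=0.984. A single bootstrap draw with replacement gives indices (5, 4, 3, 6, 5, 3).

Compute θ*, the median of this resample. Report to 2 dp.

Resample values: 0.424, 0.849, 2.498, 0.984, 0.424, 2.498.
Sorted: 0.424, 0.424, 0.849, 0.984, 2.498, 2.498
Median = average of the two middle values = 0.92

θ* = 0.92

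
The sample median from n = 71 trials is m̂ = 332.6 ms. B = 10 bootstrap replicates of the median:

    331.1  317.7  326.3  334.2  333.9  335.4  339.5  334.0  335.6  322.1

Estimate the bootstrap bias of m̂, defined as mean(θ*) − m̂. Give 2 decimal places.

mean(θ*) = (331.1 + 317.7 + 326.3 + 334.2 + 333.9 + 335.4 + 339.5 + 334.0 + 335.6 + 322.1) / 10 = 330.980
bias = 330.980 − 332.6

bias = −1.62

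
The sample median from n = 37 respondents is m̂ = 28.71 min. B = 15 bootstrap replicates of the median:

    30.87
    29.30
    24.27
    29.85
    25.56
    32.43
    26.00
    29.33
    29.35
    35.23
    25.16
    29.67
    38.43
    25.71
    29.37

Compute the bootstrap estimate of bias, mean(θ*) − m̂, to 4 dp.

bias = +0.6587

mean(θ*) = (30.87 + 29.30 + 24.27 + 29.85 + 25.56 + 32.43 + 26.00 + 29.33 + 29.35 + 35.23 + 25.16 + 29.67 + 38.43 + 25.71 + 29.37) / 15 = 29.36867
bias = 29.36867 − 28.71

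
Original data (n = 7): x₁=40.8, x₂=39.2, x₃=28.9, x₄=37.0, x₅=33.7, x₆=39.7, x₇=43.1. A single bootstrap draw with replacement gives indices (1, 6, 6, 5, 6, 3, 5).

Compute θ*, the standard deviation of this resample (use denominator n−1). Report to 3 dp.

θ* = 4.520

Resample values: 40.8, 39.7, 39.7, 33.7, 39.7, 28.9, 33.7.
Mean = 36.6000; sum of squared deviations = 122.5800
s² = 122.5800 / 6 = 20.4300
s = √20.4300 = 4.520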